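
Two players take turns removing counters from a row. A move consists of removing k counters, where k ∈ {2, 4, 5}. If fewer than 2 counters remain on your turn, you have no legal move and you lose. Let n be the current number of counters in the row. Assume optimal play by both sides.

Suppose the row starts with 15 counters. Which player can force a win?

Classify positions by backward induction: terminal positions (no move available) are L. From any other position, the mover wins iff some move reaches an L.
n=0: no move → L
n=1: no move → L
n=2: →0(L), so W
n=3: →1(L), so W
n=4: →0(L), so W
n=5: →1(L), so W
n=6: →1(L), so W
n=7: →5(W), 3(W), 2(W) — all W, so L
n=8: →6(W), 4(W), 3(W) — all W, so L
n=9: →7(L), so W
n=10: →8(L), so W
n=11: →7(L), so W
n=12: →8(L), so W
n=13: →8(L), so W
n=14: →12(W), 10(W), 9(W) — all W, so L
n=15: →13(W), 11(W), 10(W) — all W, so L
The starting position 15 is L: whatever the player to move does, the opponent receives a W position.

The second player wins.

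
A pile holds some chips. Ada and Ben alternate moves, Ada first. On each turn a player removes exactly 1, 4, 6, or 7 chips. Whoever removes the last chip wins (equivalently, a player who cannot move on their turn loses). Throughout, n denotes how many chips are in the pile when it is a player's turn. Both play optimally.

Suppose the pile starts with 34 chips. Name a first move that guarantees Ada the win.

Remove 6, leaving 28.

Label each position W (a win for the player to move) or L (a loss). A position with no legal move is L; any other position is W exactly when some move reaches an L, and L when every move reaches a W.
n=0: no move → L
n=1: →0(L), so W
n=2: →1(W) only, which is W, so L
n=3: →2(L), so W
n=4: →0(L), so W
n=5: →4(W), 1(W) — all W, so L
n=6: →5(L), so W
n=7: →0(L), so W
n=8: →2(L), so W
n=9: →5(L), so W
n=10: →9(W), 6(W), 4(W), 3(W) — all W, so L
n=11: →10(L), so W
n=12: →5(L), so W
n=13: →12(W), 9(W), 7(W), 6(W) — all W, so L
n=14: →13(L), so W
n=15: →14(W), 11(W), 9(W), 8(W) — all W, so L
n=16: →15(L), so W
n=17: →13(L), so W
n=18: →17(W), 14(W), 12(W), 11(W) — all W, so L
n=19: →18(L), so W
n=20: →13(L), so W
n=21: →15(L), so W
n=22: →18(L), so W
n=23: →22(W), 19(W), 17(W), 16(W) — all W, so L
n=24: →23(L), so W
n=25: →18(L), so W
n=26: →25(W), 22(W), 20(W), 19(W) — all W, so L
n=27: →26(L), so W
n=28: →27(W), 24(W), 22(W), 21(W) — all W, so L
n=29: →28(L), so W
n=30: →26(L), so W
n=31: →30(W), 27(W), 25(W), 24(W) — all W, so L
n=32: →31(L), so W
n=33: →26(L), so W
n=34: →28(L), so W
From 34, the L positions reachable in one move are: 28.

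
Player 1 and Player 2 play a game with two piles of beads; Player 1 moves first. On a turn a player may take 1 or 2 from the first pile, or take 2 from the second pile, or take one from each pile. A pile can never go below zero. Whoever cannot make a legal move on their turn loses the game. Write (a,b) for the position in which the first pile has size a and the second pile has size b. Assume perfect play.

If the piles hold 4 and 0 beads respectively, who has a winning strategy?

Player 1 wins.

Build the W/L table. Terminal = L. A non-terminal position is W if it has a move to some L; otherwise it is L.
No move ever increases a pile, so every position that can arise here has a ≤ 4 and b ≤ 0; it is enough to label the cells with 0 ≤ a ≤ 4 and 0 ≤ b ≤ 0.
Every move lowers a or b (never raises either), so fill the grid row by row in increasing a, and left to right within a row: each cell's successors are then already labelled.
      b=0
a=0:    L
a=1:    W
a=2:    W
a=3:    L
a=4:    W
Cells with no legal move (terminal, hence L): (0,0).
The remaining L cells, each justified by listing all of its moves:
(3,0): moves to (2,0)(W), (1,0)(W); every one is W ⇒ L
Every other cell has at least one move into one of the L cells above, so it is W.
The starting position (4,0) is W: Player 1 should move to (3,0), handing over an L position.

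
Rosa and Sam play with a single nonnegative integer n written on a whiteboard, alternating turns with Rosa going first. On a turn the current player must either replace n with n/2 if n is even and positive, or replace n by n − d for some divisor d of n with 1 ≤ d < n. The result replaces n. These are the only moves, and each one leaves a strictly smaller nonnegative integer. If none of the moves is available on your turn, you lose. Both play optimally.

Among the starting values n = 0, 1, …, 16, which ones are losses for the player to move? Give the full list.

Use the standard recursion: the mover loses at a terminal position; elsewhere, the mover wins exactly when some move hands the opponent an L position.
n=0: no move → L
n=1: no move → L
n=2: W (go to 1, an L position)
n=3: L (sole option 2(W) is W)
n=4: W (go to 3, an L position)
n=5: L (sole option 4(W) is W)
n=6: W (go to 3, an L position)
n=7: L (sole option 6(W) is W)
n=8: W (go to 7, an L position)
n=9: L (options 6(W), 8(W) are all W)
n=10: W (go to 5, an L position)
n=11: L (sole option 10(W) is W)
n=12: W (go to 9, an L position)
n=13: L (sole option 12(W) is W)
n=14: W (go to 7, an L position)
n=15: L (options 10(W), 12(W), 14(W) are all W)
n=16: W (go to 15, an L position)
Reading off the rows marked L gives the requested list; there are 9 such values of n.

0, 1, 3, 5, 7, 9, 11, 13, 15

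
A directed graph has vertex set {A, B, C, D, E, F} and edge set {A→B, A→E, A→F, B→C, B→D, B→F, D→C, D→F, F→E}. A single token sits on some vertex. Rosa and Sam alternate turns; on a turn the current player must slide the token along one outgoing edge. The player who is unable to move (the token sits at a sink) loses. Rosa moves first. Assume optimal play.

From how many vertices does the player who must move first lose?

Work bottom-up. With no move the player to move loses. Otherwise the position is W if at least one move leads to an L position for the opponent, and L if every move leads to a W.
Every edge goes from a vertex to one that appears earlier in the order E, C, F, D, B, A, so processing vertices in that order labels each vertex after all of its successors.
E: no outgoing edge → L
C: no outgoing edge → L
F: reaches L-position E → W
D: reaches L-position C → W
B: reaches L-position C → W
A: reaches L-position E → W
The L vertices are C, E; that is 2 in all.

2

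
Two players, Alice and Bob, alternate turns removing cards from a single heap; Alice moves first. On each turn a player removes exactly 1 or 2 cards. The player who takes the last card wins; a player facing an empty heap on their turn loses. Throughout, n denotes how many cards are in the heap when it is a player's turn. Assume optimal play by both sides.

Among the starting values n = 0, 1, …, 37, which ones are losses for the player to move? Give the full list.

Classify positions by backward induction: terminal positions (no move available) are L. From any other position, the mover wins iff some move reaches an L.
n=0: no move → L
n=1: can move to 0, which is L ⇒ W
n=2: can move to 0, which is L ⇒ W
n=3: moves to 2(W), 1(W); every one is W ⇒ L
n=4: can move to 3, which is L ⇒ W
n=5: can move to 3, which is L ⇒ W
n=6: moves to 5(W), 4(W); every one is W ⇒ L
n=7: can move to 6, which is L ⇒ W
n=8: can move to 6, which is L ⇒ W
n=9: moves to 8(W), 7(W); every one is W ⇒ L
n=10: can move to 9, which is L ⇒ W
n=11: can move to 9, which is L ⇒ W
n=12: moves to 11(W), 10(W); every one is W ⇒ L
n=13: can move to 12, which is L ⇒ W
n=14: can move to 12, which is L ⇒ W
n=15: moves to 14(W), 13(W); every one is W ⇒ L
n=16: can move to 15, which is L ⇒ W
n=17: can move to 15, which is L ⇒ W
n=18: moves to 17(W), 16(W); every one is W ⇒ L
n=19: can move to 18, which is L ⇒ W
n=20: can move to 18, which is L ⇒ W
n=21: moves to 20(W), 19(W); every one is W ⇒ L
n=22: can move to 21, which is L ⇒ W
n=23: can move to 21, which is L ⇒ W
n=24: moves to 23(W), 22(W); every one is W ⇒ L
n=25: can move to 24, which is L ⇒ W
n=26: can move to 24, which is L ⇒ W
n=27: moves to 26(W), 25(W); every one is W ⇒ L
n=28: can move to 27, which is L ⇒ W
n=29: can move to 27, which is L ⇒ W
n=30: moves to 29(W), 28(W); every one is W ⇒ L
n=31: can move to 30, which is L ⇒ W
n=32: can move to 30, which is L ⇒ W
n=33: moves to 32(W), 31(W); every one is W ⇒ L
n=34: can move to 33, which is L ⇒ W
n=35: can move to 33, which is L ⇒ W
n=36: moves to 35(W), 34(W); every one is W ⇒ L
n=37: can move to 36, which is L ⇒ W
The losing starting values of n are exactly the entries labelled L in this table (13 of them).

0, 3, 6, 9, 12, 15, 18, 21, 24, 27, 30, 33, 36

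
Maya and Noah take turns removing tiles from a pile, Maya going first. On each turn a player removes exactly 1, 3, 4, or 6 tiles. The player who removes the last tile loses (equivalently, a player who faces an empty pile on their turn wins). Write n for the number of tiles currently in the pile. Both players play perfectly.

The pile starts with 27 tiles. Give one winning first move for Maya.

Remove 3, leaving 24.

Positions with no move are W. A position that does have a move is losing for the player to move precisely when every available move leads to a winning position for the opponent. Fill in the labels:
n=0: no move; the opponent has just taken the last tile and therefore loses → W
n=1: only reaches 0(W), which is W → L
n=2: reaches L-position 1 → W
n=3: only reaches 2(W), 0(W), all W → L
n=4: reaches L-position 3 → W
n=5: reaches L-position 1 → W
n=6: reaches L-position 3 → W
n=7: reaches L-position 3 → W
n=8: only reaches 7(W), 5(W), 4(W), 2(W), all W → L
n=9: reaches L-position 8 → W
n=10: only reaches 9(W), 7(W), 6(W), 4(W), all W → L
n=11: reaches L-position 10 → W
n=12: reaches L-position 8 → W
n=13: reaches L-position 10 → W
n=14: reaches L-position 10 → W
n=15: only reaches 14(W), 12(W), 11(W), 9(W), all W → L
n=16: reaches L-position 15 → W
n=17: only reaches 16(W), 14(W), 13(W), 11(W), all W → L
n=18: reaches L-position 17 → W
n=19: reaches L-position 15 → W
n=20: reaches L-position 17 → W
n=21: reaches L-position 17 → W
n=22: only reaches 21(W), 19(W), 18(W), 16(W), all W → L
n=23: reaches L-position 22 → W
n=24: only reaches 23(W), 21(W), 20(W), 18(W), all W → L
n=25: reaches L-position 24 → W
n=26: reaches L-position 22 → W
n=27: reaches L-position 24 → W
From 27, the L positions reachable in one move are: 24.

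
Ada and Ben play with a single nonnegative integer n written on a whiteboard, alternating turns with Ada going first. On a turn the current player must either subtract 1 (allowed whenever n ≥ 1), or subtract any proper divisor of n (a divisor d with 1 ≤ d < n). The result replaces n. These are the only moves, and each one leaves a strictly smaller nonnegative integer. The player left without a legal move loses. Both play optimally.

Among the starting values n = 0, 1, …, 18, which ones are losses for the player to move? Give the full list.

Positions with no move are L. A position that does have a move is losing for the player to move precisely when every available move leads to a winning position for the opponent. Fill in the labels:
n=0: no move → L
n=1: →0(L), so W
n=2: →1(W) only, which is W, so L
n=3: →2(L), so W
n=4: →2(L), so W
n=5: →4(W) only, which is W, so L
n=6: →5(L), so W
n=7: →6(W) only, which is W, so L
n=8: →7(L), so W
n=9: →6(W), 8(W) — all W, so L
n=10: →5(L), so W
n=11: →10(W) only, which is W, so L
n=12: →9(L), so W
n=13: →12(W) only, which is W, so L
n=14: →7(L), so W
n=15: →10(W), 12(W), 14(W) — all W, so L
n=16: →15(L), so W
n=17: →16(W) only, which is W, so L
n=18: →9(L), so W
The losing starting values of n are exactly the entries labelled L in this table (9 of them).

0, 2, 5, 7, 9, 11, 13, 15, 17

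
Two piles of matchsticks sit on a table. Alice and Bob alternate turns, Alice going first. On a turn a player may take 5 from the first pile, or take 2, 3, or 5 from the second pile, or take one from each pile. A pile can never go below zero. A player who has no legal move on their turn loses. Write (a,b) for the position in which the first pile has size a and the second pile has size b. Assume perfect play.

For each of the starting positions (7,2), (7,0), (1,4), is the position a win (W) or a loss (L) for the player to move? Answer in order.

(7,2): W, (7,0): W, (1,4): L

Compute win/loss labels from the base case upward. A position with no move is L. Any other position is W if it can reach an L in one move, else L.
No move ever increases a pile, so every position that can arise here has a ≤ 7 and b ≤ 4; it is enough to label the cells with 0 ≤ a ≤ 7 and 0 ≤ b ≤ 4.
Every move lowers a or b (never raises either), so fill the grid row by row in increasing a, and left to right within a row: each cell's successors are then already labelled.
      b=0  b=1  b=2  b=3  b=4
a=0:    L    L    W    W    W
a=1:    L    W    W    W    L
a=2:    L    W    W    W    L
a=3:    L    W    W    W    L
a=4:    L    W    W    W    L
a=5:    W    W    L    L    W
a=6:    W    L    L    W    W
a=7:    W    L    W    W    W
Cells with no legal move (terminal, hence L): (0,0), (0,1), (1,0), (2,0), (3,0), (4,0).
The remaining L cells, each justified by listing all of its moves:
(1,4): →(1,2)(W), (1,1)(W), (0,3)(W) — all W, so L
(2,4): →(2,2)(W), (2,1)(W), (1,3)(W) — all W, so L
(3,4): →(3,2)(W), (3,1)(W), (2,3)(W) — all W, so L
(4,4): →(4,2)(W), (4,1)(W), (3,3)(W) — all W, so L
(5,2): →(0,2)(W), (5,0)(W), (4,1)(W) — all W, so L
(5,3): →(0,3)(W), (5,1)(W), (5,0)(W), (4,2)(W) — all W, so L
(6,1): →(1,1)(W), (5,0)(W) — all W, so L
(6,2): →(1,2)(W), (6,0)(W), (5,1)(W) — all W, so L
(7,1): →(2,1)(W), (6,0)(W) — all W, so L
Every other cell has at least one move into one of the L cells above, so it is W.
(7,2): the move to (6,1) reaches an L cell, so W
(7,0): the move to (2,0) reaches an L cell, so W
(1,4): one of the L cells justified above, so L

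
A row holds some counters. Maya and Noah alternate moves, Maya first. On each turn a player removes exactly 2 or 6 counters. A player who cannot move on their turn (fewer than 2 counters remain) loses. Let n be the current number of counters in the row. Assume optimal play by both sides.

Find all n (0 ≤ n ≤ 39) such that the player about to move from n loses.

Work bottom-up. With no move the player to move loses. Otherwise the position is W if at least one move leads to an L position for the opponent, and L if every move leads to a W.
n=0: no move → L
n=1: no move → L
n=2: can move to 0, which is L ⇒ W
n=3: can move to 1, which is L ⇒ W
n=4: the only move is to 2(W), a W ⇒ L
n=5: the only move is to 3(W), a W ⇒ L
n=6: can move to 4, which is L ⇒ W
n=7: can move to 5, which is L ⇒ W
n=8: moves to 6(W), 2(W); every one is W ⇒ L
n=9: moves to 7(W), 3(W); every one is W ⇒ L
n=10: can move to 8, which is L ⇒ W
n=11: can move to 9, which is L ⇒ W
n=12: moves to 10(W), 6(W); every one is W ⇒ L
n=13: moves to 11(W), 7(W); every one is W ⇒ L
n=14: can move to 12, which is L ⇒ W
n=15: can move to 13, which is L ⇒ W
n=16: moves to 14(W), 10(W); every one is W ⇒ L
n=17: moves to 15(W), 11(W); every one is W ⇒ L
n=18: can move to 16, which is L ⇒ W
n=19: can move to 17, which is L ⇒ W
n=20: moves to 18(W), 14(W); every one is W ⇒ L
n=21: moves to 19(W), 15(W); every one is W ⇒ L
n=22: can move to 20, which is L ⇒ W
n=23: can move to 21, which is L ⇒ W
n=24: moves to 22(W), 18(W); every one is W ⇒ L
n=25: moves to 23(W), 19(W); every one is W ⇒ L
n=26: can move to 24, which is L ⇒ W
n=27: can move to 25, which is L ⇒ W
n=28: moves to 26(W), 22(W); every one is W ⇒ L
n=29: moves to 27(W), 23(W); every one is W ⇒ L
n=30: can move to 28, which is L ⇒ W
n=31: can move to 29, which is L ⇒ W
n=32: moves to 30(W), 26(W); every one is W ⇒ L
n=33: moves to 31(W), 27(W); every one is W ⇒ L
n=34: can move to 32, which is L ⇒ W
n=35: can move to 33, which is L ⇒ W
n=36: moves to 34(W), 30(W); every one is W ⇒ L
n=37: moves to 35(W), 31(W); every one is W ⇒ L
n=38: can move to 36, which is L ⇒ W
n=39: can move to 37, which is L ⇒ W
The losing starting values of n are exactly the entries labelled L in this table (20 of them).

0, 1, 4, 5, 8, 9, 12, 13, 16, 17, 20, 21, 24, 25, 28, 29, 32, 33, 36, 37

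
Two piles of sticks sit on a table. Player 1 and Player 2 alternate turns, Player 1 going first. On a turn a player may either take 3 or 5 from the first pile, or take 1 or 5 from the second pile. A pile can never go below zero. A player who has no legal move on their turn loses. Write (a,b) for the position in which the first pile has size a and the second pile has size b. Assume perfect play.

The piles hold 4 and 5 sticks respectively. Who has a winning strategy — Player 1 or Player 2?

Player 2 wins.

Compute win/loss labels from the base case upward. A position with no move is L. Any other position is W if it can reach an L in one move, else L.
No move ever increases a pile, so every position that can arise here has a ≤ 4 and b ≤ 5; it is enough to label the cells with 0 ≤ a ≤ 4 and 0 ≤ b ≤ 5.
Every move lowers a or b (never raises either), so fill the grid row by row in increasing a, and left to right within a row: each cell's successors are then already labelled.
      b=0  b=1  b=2  b=3  b=4  b=5
a=0:    L    W    L    W    L    W
a=1:    L    W    L    W    L    W
a=2:    L    W    L    W    L    W
a=3:    W    L    W    L    W    L
a=4:    W    L    W    L    W    L
Cells with no legal move (terminal, hence L): (0,0), (1,0), (2,0).
The remaining L cells, each justified by listing all of its moves:
(0,2): →(0,1)(W) only, which is W, so L
(0,4): →(0,3)(W) only, which is W, so L
(1,2): →(1,1)(W) only, which is W, so L
(1,4): →(1,3)(W) only, which is W, so L
(2,2): →(2,1)(W) only, which is W, so L
(2,4): →(2,3)(W) only, which is W, so L
(3,1): →(0,1)(W), (3,0)(W) — all W, so L
(3,3): →(0,3)(W), (3,2)(W) — all W, so L
(3,5): →(0,5)(W), (3,4)(W), (3,0)(W) — all W, so L
(4,1): →(1,1)(W), (4,0)(W) — all W, so L
(4,3): →(1,3)(W), (4,2)(W) — all W, so L
(4,5): →(1,5)(W), (4,4)(W), (4,0)(W) — all W, so L
Every other cell has at least one move into one of the L cells above, so it is W.
The starting position (4,5) is L: whatever Player 1 does, the opponent receives a W position.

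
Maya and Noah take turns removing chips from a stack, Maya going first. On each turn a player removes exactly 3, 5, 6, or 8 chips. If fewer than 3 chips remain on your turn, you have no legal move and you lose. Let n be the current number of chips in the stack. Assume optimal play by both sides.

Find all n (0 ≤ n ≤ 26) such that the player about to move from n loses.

0, 1, 2, 11, 12, 13, 22, 23, 24

Positions with no move are L. A position that does have a move is losing for the player to move precisely when every available move leads to a winning position for the opponent. Fill in the labels:
n=0: no move → L
n=1: no move → L
n=2: no move → L
n=3: W (go to 0, an L position)
n=4: W (go to 1, an L position)
n=5: W (go to 2, an L position)
n=6: W (go to 1, an L position)
n=7: W (go to 2, an L position)
n=8: W (go to 2, an L position)
n=9: W (go to 1, an L position)
n=10: W (go to 2, an L position)
n=11: L (options 8(W), 6(W), 5(W), 3(W) are all W)
n=12: L (options 9(W), 7(W), 6(W), 4(W) are all W)
n=13: L (options 10(W), 8(W), 7(W), 5(W) are all W)
n=14: W (go to 11, an L position)
n=15: W (go to 12, an L position)
n=16: W (go to 13, an L position)
n=17: W (go to 12, an L position)
n=18: W (go to 13, an L position)
n=19: W (go to 13, an L position)
n=20: W (go to 12, an L position)
n=21: W (go to 13, an L position)
n=22: L (options 19(W), 17(W), 16(W), 14(W) are all W)
n=23: L (options 20(W), 18(W), 17(W), 15(W) are all W)
n=24: L (options 21(W), 19(W), 18(W), 16(W) are all W)
n=25: W (go to 22, an L position)
n=26: W (go to 23, an L position)
The losing starting values of n are exactly the entries labelled L in this table (9 of them).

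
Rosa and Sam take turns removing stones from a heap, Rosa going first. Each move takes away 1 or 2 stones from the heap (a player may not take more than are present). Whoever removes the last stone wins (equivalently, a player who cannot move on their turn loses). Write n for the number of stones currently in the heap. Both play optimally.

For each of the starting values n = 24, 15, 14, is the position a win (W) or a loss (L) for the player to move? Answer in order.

Build the W/L table. Terminal = L. A non-terminal position is W if it has a move to some L; otherwise it is L.
n=0: no move → L
n=1: W (go to 0, an L position)
n=2: W (go to 0, an L position)
n=3: L (options 2(W), 1(W) are all W)
n=4: W (go to 3, an L position)
n=5: W (go to 3, an L position)
n=6: L (options 5(W), 4(W) are all W)
n=7: W (go to 6, an L position)
n=8: W (go to 6, an L position)
n=9: L (options 8(W), 7(W) are all W)
n=10: W (go to 9, an L position)
n=11: W (go to 9, an L position)
n=12: L (options 11(W), 10(W) are all W)
n=13: W (go to 12, an L position)
n=14: W (go to 12, an L position)
n=15: L (options 14(W), 13(W) are all W)
n=16: W (go to 15, an L position)
n=17: W (go to 15, an L position)
n=18: L (options 17(W), 16(W) are all W)
n=19: W (go to 18, an L position)
n=20: W (go to 18, an L position)
n=21: L (options 20(W), 19(W) are all W)
n=22: W (go to 21, an L position)
n=23: W (go to 21, an L position)
n=24: L (options 23(W), 22(W) are all W)

24: L, 15: L, 14: W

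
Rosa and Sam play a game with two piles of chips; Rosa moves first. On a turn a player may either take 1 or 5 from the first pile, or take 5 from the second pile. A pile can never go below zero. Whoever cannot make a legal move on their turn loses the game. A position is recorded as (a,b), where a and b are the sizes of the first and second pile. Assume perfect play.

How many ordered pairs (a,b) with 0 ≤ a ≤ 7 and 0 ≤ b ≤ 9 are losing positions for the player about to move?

Label each position W (a win for the player to move) or L (a loss). A position with no legal move is L; any other position is W exactly when some move reaches an L, and L when every move reaches a W.
Every move lowers a or b (never raises either), so fill the grid row by row in increasing a, and left to right within a row: each cell's successors are then already labelled.
      b=0  b=1  b=2  b=3  b=4  b=5  b=6  b=7  b=8  b=9
a=0:    L    L    L    L    L    W    W    W    W    W
a=1:    W    W    W    W    W    L    L    L    L    L
a=2:    L    L    L    L    L    W    W    W    W    W
a=3:    W    W    W    W    W    L    L    L    L    L
a=4:    L    L    L    L    L    W    W    W    W    W
a=5:    W    W    W    W    W    L    L    L    L    L
a=6:    L    L    L    L    L    W    W    W    W    W
a=7:    W    W    W    W    W    L    L    L    L    L
Cells with no legal move (terminal, hence L): (0,0), (0,1), (0,2), (0,3), (0,4).
The remaining L cells, each justified by listing all of its moves:
(1,5): only reaches (0,5)(W), (1,0)(W), all W → L
(1,6): only reaches (0,6)(W), (1,1)(W), all W → L
(1,7): only reaches (0,7)(W), (1,2)(W), all W → L
(1,8): only reaches (0,8)(W), (1,3)(W), all W → L
(1,9): only reaches (0,9)(W), (1,4)(W), all W → L
(2,0): only reaches (1,0)(W), which is W → L
(2,1): only reaches (1,1)(W), which is W → L
(2,2): only reaches (1,2)(W), which is W → L
(2,3): only reaches (1,3)(W), which is W → L
(2,4): only reaches (1,4)(W), which is W → L
(3,5): only reaches (2,5)(W), (3,0)(W), all W → L
(3,6): only reaches (2,6)(W), (3,1)(W), all W → L
(3,7): only reaches (2,7)(W), (3,2)(W), all W → L
(3,8): only reaches (2,8)(W), (3,3)(W), all W → L
(3,9): only reaches (2,9)(W), (3,4)(W), all W → L
(4,0): only reaches (3,0)(W), which is W → L
(4,1): only reaches (3,1)(W), which is W → L
(4,2): only reaches (3,2)(W), which is W → L
(4,3): only reaches (3,3)(W), which is W → L
(4,4): only reaches (3,4)(W), which is W → L
(5,5): only reaches (4,5)(W), (0,5)(W), (5,0)(W), all W → L
(5,6): only reaches (4,6)(W), (0,6)(W), (5,1)(W), all W → L
(5,7): only reaches (4,7)(W), (0,7)(W), (5,2)(W), all W → L
(5,8): only reaches (4,8)(W), (0,8)(W), (5,3)(W), all W → L
(5,9): only reaches (4,9)(W), (0,9)(W), (5,4)(W), all W → L
(6,0): only reaches (5,0)(W), (1,0)(W), all W → L
(6,1): only reaches (5,1)(W), (1,1)(W), all W → L
(6,2): only reaches (5,2)(W), (1,2)(W), all W → L
(6,3): only reaches (5,3)(W), (1,3)(W), all W → L
(6,4): only reaches (5,4)(W), (1,4)(W), all W → L
(7,5): only reaches (6,5)(W), (2,5)(W), (7,0)(W), all W → L
(7,6): only reaches (6,6)(W), (2,6)(W), (7,1)(W), all W → L
(7,7): only reaches (6,7)(W), (2,7)(W), (7,2)(W), all W → L
(7,8): only reaches (6,8)(W), (2,8)(W), (7,3)(W), all W → L
(7,9): only reaches (6,9)(W), (2,9)(W), (7,4)(W), all W → L
Every other cell has at least one move into one of the L cells above, so it is W.
L cells per row: a=0: 5, a=1: 5, a=2: 5, a=3: 5, a=4: 5, a=5: 5, a=6: 5, a=7: 5; total 40.

40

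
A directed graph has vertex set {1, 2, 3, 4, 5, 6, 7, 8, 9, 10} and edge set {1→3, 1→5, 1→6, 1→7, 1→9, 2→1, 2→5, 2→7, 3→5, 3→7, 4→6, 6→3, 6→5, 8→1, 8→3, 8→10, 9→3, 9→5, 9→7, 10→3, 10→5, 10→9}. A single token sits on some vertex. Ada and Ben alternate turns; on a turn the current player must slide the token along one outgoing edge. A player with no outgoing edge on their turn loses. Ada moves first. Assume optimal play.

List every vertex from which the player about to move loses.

Build the W/L table. Terminal = L. A non-terminal position is W if it has a move to some L; otherwise it is L.
Every edge goes from a vertex to one that appears earlier in the order 7, 5, 3, 6, 9, 10, 4, 1, 8, 2, so processing vertices in that order labels each vertex after all of its successors.
7: no outgoing edge → L
5: no outgoing edge → L
3: can move to 5, which is L ⇒ W
6: can move to 5, which is L ⇒ W
9: can move to 5, which is L ⇒ W
10: can move to 5, which is L ⇒ W
4: the only move is to 6(W), a W ⇒ L
1: can move to 5, which is L ⇒ W
8: moves to 1(W), 10(W), 3(W); every one is W ⇒ L
2: can move to 5, which is L ⇒ W
Reading off the rows marked L gives the requested list; there are 4 such vertices.

4, 5, 7, 8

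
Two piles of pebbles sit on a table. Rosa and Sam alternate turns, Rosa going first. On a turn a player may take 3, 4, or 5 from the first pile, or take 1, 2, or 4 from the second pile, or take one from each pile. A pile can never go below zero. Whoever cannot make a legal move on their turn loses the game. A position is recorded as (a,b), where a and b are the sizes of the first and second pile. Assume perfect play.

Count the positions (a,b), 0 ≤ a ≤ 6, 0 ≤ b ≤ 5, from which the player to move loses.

Classify positions by backward induction: terminal positions (no move available) are L. From any other position, the mover wins iff some move reaches an L.
Every move lowers a or b (never raises either), so fill the grid row by row in increasing a, and left to right within a row: each cell's successors are then already labelled.
      b=0  b=1  b=2  b=3  b=4  b=5
a=0:    L    W    W    L    W    W
a=1:    L    W    W    L    W    W
a=2:    L    W    W    L    W    W
a=3:    W    W    L    W    W    L
a=4:    W    L    W    W    L    W
a=5:    W    L    W    W    L    W
a=6:    W    L    W    W    L    W
Cells with no legal move (terminal, hence L): (0,0), (1,0), (2,0).
The remaining L cells, each justified by listing all of its moves:
(0,3): moves to (0,2)(W), (0,1)(W); every one is W ⇒ L
(1,3): moves to (1,2)(W), (1,1)(W), (0,2)(W); every one is W ⇒ L
(2,3): moves to (2,2)(W), (2,1)(W), (1,2)(W); every one is W ⇒ L
(3,2): moves to (0,2)(W), (3,1)(W), (3,0)(W), (2,1)(W); every one is W ⇒ L
(3,5): moves to (0,5)(W), (3,4)(W), (3,3)(W), (3,1)(W), (2,4)(W); every one is W ⇒ L
(4,1): moves to (1,1)(W), (0,1)(W), (4,0)(W), (3,0)(W); every one is W ⇒ L
(4,4): moves to (1,4)(W), (0,4)(W), (4,3)(W), (4,2)(W), (4,0)(W), (3,3)(W); every one is W ⇒ L
(5,1): moves to (2,1)(W), (1,1)(W), (0,1)(W), (5,0)(W), (4,0)(W); every one is W ⇒ L
(5,4): moves to (2,4)(W), (1,4)(W), (0,4)(W), (5,3)(W), (5,2)(W), (5,0)(W), (4,3)(W); every one is W ⇒ L
(6,1): moves to (3,1)(W), (2,1)(W), (1,1)(W), (6,0)(W), (5,0)(W); every one is W ⇒ L
(6,4): moves to (3,4)(W), (2,4)(W), (1,4)(W), (6,3)(W), (6,2)(W), (6,0)(W), (5,3)(W); every one is W ⇒ L
Every other cell has at least one move into one of the L cells above, so it is W.
L cells per row: a=0: 2, a=1: 2, a=2: 2, a=3: 2, a=4: 2, a=5: 2, a=6: 2; total 14.

14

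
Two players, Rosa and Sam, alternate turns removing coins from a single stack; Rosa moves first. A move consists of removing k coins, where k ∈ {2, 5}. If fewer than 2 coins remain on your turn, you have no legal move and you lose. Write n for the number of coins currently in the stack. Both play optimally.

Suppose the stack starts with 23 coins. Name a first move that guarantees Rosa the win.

Positions with no move are L. A position that does have a move is losing for the player to move precisely when every available move leads to a winning position for the opponent. Fill in the labels:
n=0: no move → L
n=1: no move → L
n=2: reaches L-position 0 → W
n=3: reaches L-position 1 → W
n=4: only reaches 2(W), which is W → L
n=5: reaches L-position 0 → W
n=6: reaches L-position 4 → W
n=7: only reaches 5(W), 2(W), all W → L
n=8: only reaches 6(W), 3(W), all W → L
n=9: reaches L-position 7 → W
n=10: reaches L-position 8 → W
n=11: only reaches 9(W), 6(W), all W → L
n=12: reaches L-position 7 → W
n=13: reaches L-position 11 → W
n=14: only reaches 12(W), 9(W), all W → L
n=15: only reaches 13(W), 10(W), all W → L
n=16: reaches L-position 14 → W
n=17: reaches L-position 15 → W
n=18: only reaches 16(W), 13(W), all W → L
n=19: reaches L-position 14 → W
n=20: reaches L-position 18 → W
n=21: only reaches 19(W), 16(W), all W → L
n=22: only reaches 20(W), 17(W), all W → L
n=23: reaches L-position 21 → W
From 23, the L positions reachable in one move are: 21, 18. Any move reaching one of these is winning.

Remove 2, leaving 21.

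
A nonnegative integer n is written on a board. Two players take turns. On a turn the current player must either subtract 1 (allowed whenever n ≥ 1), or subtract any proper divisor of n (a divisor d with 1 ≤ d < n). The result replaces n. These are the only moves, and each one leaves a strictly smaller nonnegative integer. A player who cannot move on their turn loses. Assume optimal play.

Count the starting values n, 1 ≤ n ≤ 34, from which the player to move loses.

16

Compute win/loss labels from the base case upward. A position with no move is L. Any other position is W if it can reach an L in one move, else L.
n=0: no move → L
n=1: →0(L), so W
n=2: →1(W) only, which is W, so L
n=3: →2(L), so W
n=4: →2(L), so W
n=5: →4(W) only, which is W, so L
n=6: →5(L), so W
n=7: →6(W) only, which is W, so L
n=8: →7(L), so W
n=9: →6(W), 8(W) — all W, so L
n=10: →5(L), so W
n=11: →10(W) only, which is W, so L
n=12: →9(L), so W
n=13: →12(W) only, which is W, so L
n=14: →7(L), so W
n=15: →10(W), 12(W), 14(W) — all W, so L
n=16: →15(L), so W
n=17: →16(W) only, which is W, so L
n=18: →9(L), so W
n=19: →18(W) only, which is W, so L
n=20: →15(L), so W
n=21: →14(W), 18(W), 20(W) — all W, so L
n=22: →11(L), so W
n=23: →22(W) only, which is W, so L
n=24: →21(L), so W
n=25: →20(W), 24(W) — all W, so L
n=26: →13(L), so W
n=27: →18(W), 24(W), 26(W) — all W, so L
n=28: →21(L), so W
n=29: →28(W) only, which is W, so L
n=30: →15(L), so W
n=31: →30(W) only, which is W, so L
n=32: →31(L), so W
n=33: →22(W), 30(W), 32(W) — all W, so L
n=34: →17(L), so W
L entries with 1 ≤ n ≤ 34 (n=0 is outside the asked range and is not counted): n = 2, 5, 7, 9, 11, 13, 15, 17, 19, 21, 23, 25, 27, 29, 31, 33; that makes 16.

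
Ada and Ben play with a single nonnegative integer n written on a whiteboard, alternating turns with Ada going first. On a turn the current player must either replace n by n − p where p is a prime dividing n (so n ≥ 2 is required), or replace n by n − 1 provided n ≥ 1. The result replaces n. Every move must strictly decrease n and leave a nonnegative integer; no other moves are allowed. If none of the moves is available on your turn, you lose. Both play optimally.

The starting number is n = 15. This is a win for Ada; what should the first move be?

Build the W/L table. Terminal = L. A non-terminal position is W if it has a move to some L; otherwise it is L.
n=0: no move → L
n=1: can move to 0, which is L ⇒ W
n=2: can move to 0, which is L ⇒ W
n=3: can move to 0, which is L ⇒ W
n=4: moves to 2(W), 3(W); every one is W ⇒ L
n=5: can move to 0, which is L ⇒ W
n=6: can move to 4, which is L ⇒ W
n=7: can move to 0, which is L ⇒ W
n=8: moves to 6(W), 7(W); every one is W ⇒ L
n=9: can move to 8, which is L ⇒ W
n=10: can move to 8, which is L ⇒ W
n=11: can move to 0, which is L ⇒ W
n=12: moves to 9(W), 10(W), 11(W); every one is W ⇒ L
n=13: can move to 0, which is L ⇒ W
n=14: can move to 12, which is L ⇒ W
n=15: can move to 12, which is L ⇒ W
From 15, the L positions reachable in one move are: 12.

Move to 12.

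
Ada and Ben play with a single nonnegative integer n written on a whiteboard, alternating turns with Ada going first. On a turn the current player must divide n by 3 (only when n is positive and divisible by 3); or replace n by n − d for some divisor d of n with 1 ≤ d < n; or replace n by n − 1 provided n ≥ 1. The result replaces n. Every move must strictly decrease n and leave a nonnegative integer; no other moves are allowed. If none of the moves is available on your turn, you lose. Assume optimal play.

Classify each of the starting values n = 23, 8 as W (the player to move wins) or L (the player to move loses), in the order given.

Build the W/L table. Terminal = L. A non-terminal position is W if it has a move to some L; otherwise it is L.
n=0: no move → L
n=1: →0(L), so W
n=2: →1(W) only, which is W, so L
n=3: →2(L), so W
n=4: →2(L), so W
n=5: →4(W) only, which is W, so L
n=6: →2(L), so W
n=7: →6(W) only, which is W, so L
n=8: →7(L), so W
n=9: →3(W), 6(W), 8(W) — all W, so L
n=10: →5(L), so W
n=11: →10(W) only, which is W, so L
n=12: →9(L), so W
n=13: →12(W) only, which is W, so L
n=14: →7(L), so W
n=15: →5(L), so W
n=16: →8(W), 12(W), 14(W), 15(W) — all W, so L
n=17: →16(L), so W
n=18: →9(L), so W
n=19: →18(W) only, which is W, so L
n=20: →16(L), so W
n=21: →7(L), so W
n=22: →11(L), so W
n=23: →22(W) only, which is W, so L

23: L, 8: W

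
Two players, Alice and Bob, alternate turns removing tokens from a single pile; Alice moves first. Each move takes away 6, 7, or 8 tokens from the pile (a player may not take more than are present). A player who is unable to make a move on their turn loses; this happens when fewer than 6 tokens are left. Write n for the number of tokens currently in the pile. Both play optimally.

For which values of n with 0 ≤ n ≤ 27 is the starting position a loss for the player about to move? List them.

0, 1, 2, 3, 4, 5, 14, 15, 16, 17, 18, 19

Work bottom-up. With no move the player to move loses. Otherwise the position is W if at least one move leads to an L position for the opponent, and L if every move leads to a W.
n=0: no move → L
n=1: no move → L
n=2: no move → L
n=3: no move → L
n=4: no move → L
n=5: no move → L
n=6: can move to 0, which is L ⇒ W
n=7: can move to 1, which is L ⇒ W
n=8: can move to 2, which is L ⇒ W
n=9: can move to 3, which is L ⇒ W
n=10: can move to 4, which is L ⇒ W
n=11: can move to 5, which is L ⇒ W
n=12: can move to 5, which is L ⇒ W
n=13: can move to 5, which is L ⇒ W
n=14: moves to 8(W), 7(W), 6(W); every one is W ⇒ L
n=15: moves to 9(W), 8(W), 7(W); every one is W ⇒ L
n=16: moves to 10(W), 9(W), 8(W); every one is W ⇒ L
n=17: moves to 11(W), 10(W), 9(W); every one is W ⇒ L
n=18: moves to 12(W), 11(W), 10(W); every one is W ⇒ L
n=19: moves to 13(W), 12(W), 11(W); every one is W ⇒ L
n=20: can move to 14, which is L ⇒ W
n=21: can move to 15, which is L ⇒ W
n=22: can move to 16, which is L ⇒ W
n=23: can move to 17, which is L ⇒ W
n=24: can move to 18, which is L ⇒ W
n=25: can move to 19, which is L ⇒ W
n=26: can move to 19, which is L ⇒ W
n=27: can move to 19, which is L ⇒ W
Reading off the rows marked L gives the requested list; there are 12 such values of n.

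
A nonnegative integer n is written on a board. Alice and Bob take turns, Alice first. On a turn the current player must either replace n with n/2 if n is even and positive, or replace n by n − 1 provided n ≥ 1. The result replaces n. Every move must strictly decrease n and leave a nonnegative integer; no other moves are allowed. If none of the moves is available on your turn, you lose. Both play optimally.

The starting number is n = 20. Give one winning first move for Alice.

Move to 19.

Use the standard recursion: the mover loses at a terminal position; elsewhere, the mover wins exactly when some move hands the opponent an L position.
n=0: no move → L
n=1: reaches L-position 0 → W
n=2: only reaches 1(W), which is W → L
n=3: reaches L-position 2 → W
n=4: reaches L-position 2 → W
n=5: only reaches 4(W), which is W → L
n=6: reaches L-position 5 → W
n=7: only reaches 6(W), which is W → L
n=8: reaches L-position 7 → W
n=9: only reaches 8(W), which is W → L
n=10: reaches L-position 5 → W
n=11: only reaches 10(W), which is W → L
n=12: reaches L-position 11 → W
n=13: only reaches 12(W), which is W → L
n=14: reaches L-position 7 → W
n=15: only reaches 14(W), which is W → L
n=16: reaches L-position 15 → W
n=17: only reaches 16(W), which is W → L
n=18: reaches L-position 9 → W
n=19: only reaches 18(W), which is W → L
n=20: reaches L-position 19 → W
From 20, the L positions reachable in one move are: 19.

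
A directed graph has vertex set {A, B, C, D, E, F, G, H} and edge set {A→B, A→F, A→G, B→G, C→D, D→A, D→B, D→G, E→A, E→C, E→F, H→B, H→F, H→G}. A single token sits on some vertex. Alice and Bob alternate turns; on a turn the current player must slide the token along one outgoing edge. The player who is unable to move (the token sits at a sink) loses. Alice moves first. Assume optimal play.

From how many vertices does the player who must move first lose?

3

Use the standard recursion: the mover loses at a terminal position; elsewhere, the mover wins exactly when some move hands the opponent an L position.
Every edge goes from a vertex to one that appears earlier in the order G, F, B, H, A, D, C, E, so processing vertices in that order labels each vertex after all of its successors.
G: no outgoing edge → L
F: no outgoing edge → L
B: can move to G, which is L ⇒ W
H: can move to F, which is L ⇒ W
A: can move to F, which is L ⇒ W
D: can move to G, which is L ⇒ W
C: the only move is to D(W), a W ⇒ L
E: can move to C, which is L ⇒ W
The L vertices are C, F, G; that is 3 in all.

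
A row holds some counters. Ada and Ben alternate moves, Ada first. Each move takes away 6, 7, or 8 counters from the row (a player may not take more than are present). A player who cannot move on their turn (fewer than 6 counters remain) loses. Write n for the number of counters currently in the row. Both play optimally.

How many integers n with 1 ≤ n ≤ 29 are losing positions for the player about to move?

Positions with no move are L. A position that does have a move is losing for the player to move precisely when every available move leads to a winning position for the opponent. Fill in the labels:
n=0: no move → L
n=1: no move → L
n=2: no move → L
n=3: no move → L
n=4: no move → L
n=5: no move → L
n=6: W (go to 0, an L position)
n=7: W (go to 1, an L position)
n=8: W (go to 2, an L position)
n=9: W (go to 3, an L position)
n=10: W (go to 4, an L position)
n=11: W (go to 5, an L position)
n=12: W (go to 5, an L position)
n=13: W (go to 5, an L position)
n=14: L (options 8(W), 7(W), 6(W) are all W)
n=15: L (options 9(W), 8(W), 7(W) are all W)
n=16: L (options 10(W), 9(W), 8(W) are all W)
n=17: L (options 11(W), 10(W), 9(W) are all W)
n=18: L (options 12(W), 11(W), 10(W) are all W)
n=19: L (options 13(W), 12(W), 11(W) are all W)
n=20: W (go to 14, an L position)
n=21: W (go to 15, an L position)
n=22: W (go to 16, an L position)
n=23: W (go to 17, an L position)
n=24: W (go to 18, an L position)
n=25: W (go to 19, an L position)
n=26: W (go to 19, an L position)
n=27: W (go to 19, an L position)
n=28: L (options 22(W), 21(W), 20(W) are all W)
n=29: L (options 23(W), 22(W), 21(W) are all W)
L entries with 1 ≤ n ≤ 29 (n=0 is outside the asked range and is not counted): n = 1, 2, 3, 4, 5, 14, 15, 16, 17, 18, 19, 28, 29; that makes 13.

13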